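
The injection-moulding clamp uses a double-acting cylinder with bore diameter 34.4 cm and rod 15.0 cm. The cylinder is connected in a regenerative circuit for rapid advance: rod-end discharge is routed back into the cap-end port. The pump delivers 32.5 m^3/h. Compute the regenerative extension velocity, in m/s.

v ≈ 0.511 m/s

In regeneration the rod-end outflow joins the pump flow into the cap end, so the net volume the pump must supply per unit advance equals the rod cross-section area.
Rod cross-section A_rod = π/4 × (15.0 cm)² = 176.7 cm^2
v = Q_pump / A_rod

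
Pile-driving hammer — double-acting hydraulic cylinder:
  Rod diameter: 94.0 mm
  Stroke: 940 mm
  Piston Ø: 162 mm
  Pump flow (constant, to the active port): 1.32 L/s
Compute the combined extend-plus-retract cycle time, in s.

Cap-side area A_cap = π/4 × (162 mm)² = 20610 mm^2
Rod-side annular area A_ann = π/4 × (162² − 94.0²) = 13670 mm^2
t_ext = A_cap·L/Q = 14.68 s
t_ret = A_ann·L/Q = 9.736 s
t_cycle = t_ext + t_ret

t ≈ 24.4 s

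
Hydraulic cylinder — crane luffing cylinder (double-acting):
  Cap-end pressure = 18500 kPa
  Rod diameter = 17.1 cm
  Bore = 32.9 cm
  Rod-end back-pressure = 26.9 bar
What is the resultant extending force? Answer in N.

F ≈ 1.41e6 N

Cap-side area A_cap = π/4 × (32.9 cm)² = 850.1 cm^2
Rod-side annular area A_ann = π/4 × (32.9² − 17.1²) = 620.5 cm^2
Net thrust = P_cap·A_cap − P_rod·A_ann = 1.573e6 N − 1.669e5 N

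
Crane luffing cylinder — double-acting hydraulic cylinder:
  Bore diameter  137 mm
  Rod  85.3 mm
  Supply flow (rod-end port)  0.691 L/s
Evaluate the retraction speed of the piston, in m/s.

Rod-side annular area A_ann = π/4 × (137² − 85.3²) = 9027 mm^2
Flow into the rod-end port fills the annular volume.
v = Q / A

v ≈ 0.0766 m/s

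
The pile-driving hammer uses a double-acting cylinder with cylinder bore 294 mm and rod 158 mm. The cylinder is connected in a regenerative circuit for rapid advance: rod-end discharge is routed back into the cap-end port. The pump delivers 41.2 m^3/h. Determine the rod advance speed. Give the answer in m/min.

v ≈ 35.0 m/min

In regeneration the rod-end outflow joins the pump flow into the cap end, so the net volume the pump must supply per unit advance equals the rod cross-section area.
Rod cross-section A_rod = π/4 × (158 mm)² = 19610 mm^2
v = Q_pump / A_rod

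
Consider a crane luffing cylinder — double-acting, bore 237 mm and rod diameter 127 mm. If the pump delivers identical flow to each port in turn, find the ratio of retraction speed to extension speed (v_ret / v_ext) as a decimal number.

v_ret/v_ext ≈ 1.40

Cap-side area A_cap = π/4 × (237 mm)² = 44120 mm^2
Rod-side annular area A_ann = π/4 × (237² − 127²) = 31450 mm^2
For equal Q, v ∝ 1/A, so v_ret/v_ext = A_cap/A_ann.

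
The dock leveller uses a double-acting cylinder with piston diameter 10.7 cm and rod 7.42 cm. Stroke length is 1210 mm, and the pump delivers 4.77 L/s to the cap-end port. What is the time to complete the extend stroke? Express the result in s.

t ≈ 2.28 s

Cap-side area A_cap = π/4 × (10.7 cm)² = 89.92 cm^2
Swept volume V = A × L; t = V / Q = A·L / Q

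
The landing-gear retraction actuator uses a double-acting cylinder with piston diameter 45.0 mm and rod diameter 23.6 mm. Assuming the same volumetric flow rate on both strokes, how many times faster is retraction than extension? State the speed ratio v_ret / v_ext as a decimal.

v_ret/v_ext ≈ 1.38

Cap-side area A_cap = π/4 × (45.0 mm)² = 1590 mm^2
Rod-side annular area A_ann = π/4 × (45.0² − 23.6²) = 1153 mm^2
For equal Q, v ∝ 1/A, so v_ret/v_ext = A_cap/A_ann.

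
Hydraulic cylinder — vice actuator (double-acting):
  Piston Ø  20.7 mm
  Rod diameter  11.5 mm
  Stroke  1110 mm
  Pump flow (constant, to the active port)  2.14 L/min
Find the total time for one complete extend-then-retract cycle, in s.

t ≈ 17.7 s

Cap-side area A_cap = π/4 × (20.7 mm)² = 336.5 mm^2
Rod-side annular area A_ann = π/4 × (20.7² − 11.5²) = 232.7 mm^2
t_ext = A_cap·L/Q = 10.47 s
t_ret = A_ann·L/Q = 7.241 s
t_cycle = t_ext + t_ret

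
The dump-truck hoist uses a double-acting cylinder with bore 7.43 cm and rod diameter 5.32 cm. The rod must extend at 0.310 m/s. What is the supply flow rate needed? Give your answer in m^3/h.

Cap-side area A_cap = π/4 × (7.43 cm)² = 43.36 cm^2
Q = A × v

Q ≈ 4.84 m^3/h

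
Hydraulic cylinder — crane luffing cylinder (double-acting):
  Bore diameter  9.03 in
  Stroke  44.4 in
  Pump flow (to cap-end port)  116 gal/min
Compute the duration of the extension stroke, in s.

t ≈ 6.37 s

Cap-side area A_cap = π/4 × (9.03 in)² = 64.04 in^2
Swept volume V = A × L; t = V / Q = A·L / Q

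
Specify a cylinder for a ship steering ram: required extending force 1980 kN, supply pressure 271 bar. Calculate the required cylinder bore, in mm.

Extension force acts on the full piston face: F = P × (π/4)D².
D = √(4F / (πP)) = √(4 × 1980 kN / (π × 271 bar))

D ≈ 305 mm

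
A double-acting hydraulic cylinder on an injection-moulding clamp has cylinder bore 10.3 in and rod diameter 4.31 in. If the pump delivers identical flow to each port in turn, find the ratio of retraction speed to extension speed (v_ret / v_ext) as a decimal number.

v_ret/v_ext ≈ 1.21

Cap-side area A_cap = π/4 × (10.3 in)² = 83.32 in^2
Rod-side annular area A_ann = π/4 × (10.3² − 4.31²) = 68.73 in^2
For equal Q, v ∝ 1/A, so v_ret/v_ext = A_cap/A_ann.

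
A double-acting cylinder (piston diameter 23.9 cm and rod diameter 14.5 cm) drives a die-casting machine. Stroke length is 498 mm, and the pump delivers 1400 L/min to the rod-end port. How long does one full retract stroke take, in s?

Rod-side annular area A_ann = π/4 × (23.9² − 14.5²) = 283.5 cm^2
Swept volume V = A × L; t = V / Q = A·L / Q

t ≈ 0.605 s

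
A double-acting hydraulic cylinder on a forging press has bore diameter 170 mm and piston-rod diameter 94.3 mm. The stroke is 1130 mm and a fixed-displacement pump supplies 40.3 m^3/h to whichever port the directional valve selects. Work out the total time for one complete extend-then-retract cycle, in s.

t ≈ 3.88 s

Cap-side area A_cap = π/4 × (170 mm)² = 22700 mm^2
Rod-side annular area A_ann = π/4 × (170² − 94.3²) = 15710 mm^2
t_ext = A_cap·L/Q = 2.291 s
t_ret = A_ann·L/Q = 1.586 s
t_cycle = t_ext + t_ret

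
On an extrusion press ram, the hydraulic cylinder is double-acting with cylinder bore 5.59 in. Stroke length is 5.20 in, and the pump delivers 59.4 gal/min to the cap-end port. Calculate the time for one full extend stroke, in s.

Cap-side area A_cap = π/4 × (5.59 in)² = 24.54 in^2
Swept volume V = A × L; t = V / Q = A·L / Q

t ≈ 0.558 s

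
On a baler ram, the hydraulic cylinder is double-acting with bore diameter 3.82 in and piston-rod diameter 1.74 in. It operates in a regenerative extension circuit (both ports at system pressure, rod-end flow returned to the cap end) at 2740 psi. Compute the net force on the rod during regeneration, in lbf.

F ≈ 6520 lbf

With equal pressure on both faces, forces on the annular region cancel; the net push is pressure × rod cross-section.
Rod cross-section A_rod = π/4 × (1.74 in)² = 2.378 in^2
F = P × A_rod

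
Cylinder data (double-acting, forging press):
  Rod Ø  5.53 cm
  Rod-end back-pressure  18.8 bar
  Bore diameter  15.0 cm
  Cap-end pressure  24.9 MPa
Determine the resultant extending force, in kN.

Cap-side area A_cap = π/4 × (15.0 cm)² = 176.7 cm^2
Rod-side annular area A_ann = π/4 × (15.0² − 5.53²) = 152.7 cm^2
Net thrust = P_cap·A_cap − P_rod·A_ann = 440.0 kN − 28.71 kN

F ≈ 411 kN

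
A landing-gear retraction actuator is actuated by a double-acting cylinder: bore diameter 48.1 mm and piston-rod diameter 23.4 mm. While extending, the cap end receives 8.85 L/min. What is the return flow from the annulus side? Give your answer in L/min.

Cap-side area A_cap = π/4 × (48.1 mm)² = 1817 mm^2
Rod-side annular area A_ann = π/4 × (48.1² − 23.4²) = 1387 mm^2
Piston speed v = Q_in/A_cap; rod-end outflow Q_out = v × A_ann = Q_in × A_ann/A_cap.

Q_out ≈ 6.76 L/min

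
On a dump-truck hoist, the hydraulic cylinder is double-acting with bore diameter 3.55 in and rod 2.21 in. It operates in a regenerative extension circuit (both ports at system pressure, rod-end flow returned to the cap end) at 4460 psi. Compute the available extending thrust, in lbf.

With equal pressure on both faces, forces on the annular region cancel; the net push is pressure × rod cross-section.
Rod cross-section A_rod = π/4 × (2.21 in)² = 3.836 in^2
F = P × A_rod

F ≈ 17100 lbf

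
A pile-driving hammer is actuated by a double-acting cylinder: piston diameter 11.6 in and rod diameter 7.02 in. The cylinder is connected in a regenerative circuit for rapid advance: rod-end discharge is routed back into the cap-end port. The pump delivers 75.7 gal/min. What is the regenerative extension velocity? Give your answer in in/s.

In regeneration the rod-end outflow joins the pump flow into the cap end, so the net volume the pump must supply per unit advance equals the rod cross-section area.
Rod cross-section A_rod = π/4 × (7.02 in)² = 38.70 in^2
v = Q_pump / A_rod

v ≈ 7.53 in/s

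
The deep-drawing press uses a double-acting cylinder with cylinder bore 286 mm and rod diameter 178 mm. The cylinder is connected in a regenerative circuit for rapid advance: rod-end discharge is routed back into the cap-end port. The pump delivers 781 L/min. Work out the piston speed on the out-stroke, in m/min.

In regeneration the rod-end outflow joins the pump flow into the cap end, so the net volume the pump must supply per unit advance equals the rod cross-section area.
Rod cross-section A_rod = π/4 × (178 mm)² = 24880 mm^2
v = Q_pump / A_rod

v ≈ 31.4 m/min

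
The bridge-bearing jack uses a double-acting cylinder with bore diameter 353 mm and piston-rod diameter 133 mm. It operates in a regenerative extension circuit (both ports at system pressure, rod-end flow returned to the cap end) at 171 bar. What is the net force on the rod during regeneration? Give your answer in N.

With equal pressure on both faces, forces on the annular region cancel; the net push is pressure × rod cross-section.
Rod cross-section A_rod = π/4 × (133 mm)² = 13890 mm^2
F = P × A_rod

F ≈ 2.38e5 N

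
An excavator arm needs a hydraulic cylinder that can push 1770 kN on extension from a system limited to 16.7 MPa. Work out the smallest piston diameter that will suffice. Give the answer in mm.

Extension force acts on the full piston face: F = P × (π/4)D².
D = √(4F / (πP)) = √(4 × 1770 kN / (π × 16.7 MPa))

D ≈ 367 mm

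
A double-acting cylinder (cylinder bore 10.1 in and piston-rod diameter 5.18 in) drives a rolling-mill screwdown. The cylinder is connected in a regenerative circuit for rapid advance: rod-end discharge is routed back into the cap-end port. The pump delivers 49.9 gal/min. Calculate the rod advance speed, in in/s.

v ≈ 9.12 in/s

In regeneration the rod-end outflow joins the pump flow into the cap end, so the net volume the pump must supply per unit advance equals the rod cross-section area.
Rod cross-section A_rod = π/4 × (5.18 in)² = 21.07 in^2
v = Q_pump / A_rod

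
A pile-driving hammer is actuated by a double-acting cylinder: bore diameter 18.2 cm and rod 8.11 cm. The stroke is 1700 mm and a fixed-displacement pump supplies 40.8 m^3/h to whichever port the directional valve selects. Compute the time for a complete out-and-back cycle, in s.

Cap-side area A_cap = π/4 × (18.2 cm)² = 260.2 cm^2
Rod-side annular area A_ann = π/4 × (18.2² − 8.11²) = 208.5 cm^2
t_ext = A_cap·L/Q = 3.902 s
t_ret = A_ann·L/Q = 3.127 s
t_cycle = t_ext + t_ret

t ≈ 7.03 s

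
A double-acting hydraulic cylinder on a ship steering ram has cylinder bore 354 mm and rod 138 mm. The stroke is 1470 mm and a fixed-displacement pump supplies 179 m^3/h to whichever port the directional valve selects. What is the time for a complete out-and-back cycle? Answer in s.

t ≈ 5.38 s

Cap-side area A_cap = π/4 × (354 mm)² = 98420 mm^2
Rod-side annular area A_ann = π/4 × (354² − 138²) = 83470 mm^2
t_ext = A_cap·L/Q = 2.910 s
t_ret = A_ann·L/Q = 2.468 s
t_cycle = t_ext + t_ret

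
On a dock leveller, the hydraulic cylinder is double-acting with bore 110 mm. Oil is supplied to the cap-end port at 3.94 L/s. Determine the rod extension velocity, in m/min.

v ≈ 24.9 m/min

Cap-side area A_cap = π/4 × (110 mm)² = 9503 mm^2
v = Q / A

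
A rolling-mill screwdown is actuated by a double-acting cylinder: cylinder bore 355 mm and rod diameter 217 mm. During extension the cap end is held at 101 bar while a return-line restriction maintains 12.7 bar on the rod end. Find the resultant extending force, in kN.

F ≈ 921 kN

Cap-side area A_cap = π/4 × (355 mm)² = 98980 mm^2
Rod-side annular area A_ann = π/4 × (355² − 217²) = 62000 mm^2
Net thrust = P_cap·A_cap − P_rod·A_ann = 999.7 kN − 78.74 kN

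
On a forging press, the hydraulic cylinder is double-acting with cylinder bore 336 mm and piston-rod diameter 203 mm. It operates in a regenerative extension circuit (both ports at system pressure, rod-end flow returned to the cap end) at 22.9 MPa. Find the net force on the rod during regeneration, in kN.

With equal pressure on both faces, forces on the annular region cancel; the net push is pressure × rod cross-section.
Rod cross-section A_rod = π/4 × (203 mm)² = 32370 mm^2
F = P × A_rod

F ≈ 741 kN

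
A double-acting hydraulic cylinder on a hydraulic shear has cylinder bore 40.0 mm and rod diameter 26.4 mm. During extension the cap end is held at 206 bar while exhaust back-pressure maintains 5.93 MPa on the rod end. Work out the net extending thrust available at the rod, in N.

Cap-side area A_cap = π/4 × (40.0 mm)² = 1257 mm^2
Rod-side annular area A_ann = π/4 × (40.0² − 26.4²) = 709.2 mm^2
Net thrust = P_cap·A_cap − P_rod·A_ann = 25890 N − 4206 N

F ≈ 21700 N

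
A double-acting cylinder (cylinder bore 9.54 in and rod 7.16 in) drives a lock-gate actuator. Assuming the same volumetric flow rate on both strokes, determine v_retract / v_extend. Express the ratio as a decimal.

Cap-side area A_cap = π/4 × (9.54 in)² = 71.48 in^2
Rod-side annular area A_ann = π/4 × (9.54² − 7.16²) = 31.22 in^2
For equal Q, v ∝ 1/A, so v_ret/v_ext = A_cap/A_ann.

v_ret/v_ext ≈ 2.29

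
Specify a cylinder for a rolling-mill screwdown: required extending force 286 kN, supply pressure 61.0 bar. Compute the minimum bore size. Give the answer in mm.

D ≈ 244 mm

Extension force acts on the full piston face: F = P × (π/4)D².
D = √(4F / (πP)) = √(4 × 286 kN / (π × 61.0 bar))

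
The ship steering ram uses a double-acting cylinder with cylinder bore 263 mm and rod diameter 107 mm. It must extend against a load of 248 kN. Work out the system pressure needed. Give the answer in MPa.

Cap-side area A_cap = π/4 × (263 mm)² = 54330 mm^2
P = F / A = 248 kN / A

P ≈ 4.57 MPa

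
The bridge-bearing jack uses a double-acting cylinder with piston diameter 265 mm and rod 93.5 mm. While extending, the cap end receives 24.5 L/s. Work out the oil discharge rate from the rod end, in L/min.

Q_out ≈ 1290 L/min

Cap-side area A_cap = π/4 × (265 mm)² = 55150 mm^2
Rod-side annular area A_ann = π/4 × (265² − 93.5²) = 48290 mm^2
Piston speed v = Q_in/A_cap; rod-end outflow Q_out = v × A_ann = Q_in × A_ann/A_cap.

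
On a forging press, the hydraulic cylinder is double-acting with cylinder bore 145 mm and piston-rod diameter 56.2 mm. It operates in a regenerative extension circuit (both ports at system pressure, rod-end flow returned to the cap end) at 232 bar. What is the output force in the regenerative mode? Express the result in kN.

With equal pressure on both faces, forces on the annular region cancel; the net push is pressure × rod cross-section.
Rod cross-section A_rod = π/4 × (56.2 mm)² = 2481 mm^2
F = P × A_rod

F ≈ 57.6 kN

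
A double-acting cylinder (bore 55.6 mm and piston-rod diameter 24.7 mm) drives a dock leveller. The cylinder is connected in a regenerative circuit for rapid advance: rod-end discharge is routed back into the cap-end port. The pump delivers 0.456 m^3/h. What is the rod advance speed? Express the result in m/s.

In regeneration the rod-end outflow joins the pump flow into the cap end, so the net volume the pump must supply per unit advance equals the rod cross-section area.
Rod cross-section A_rod = π/4 × (24.7 mm)² = 479.2 mm^2
v = Q_pump / A_rod

v ≈ 0.264 m/s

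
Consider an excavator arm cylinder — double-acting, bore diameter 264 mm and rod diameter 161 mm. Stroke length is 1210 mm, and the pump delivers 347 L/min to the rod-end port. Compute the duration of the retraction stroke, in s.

t ≈ 7.19 s

Rod-side annular area A_ann = π/4 × (264² − 161²) = 34380 mm^2
Swept volume V = A × L; t = V / Q = A·L / Q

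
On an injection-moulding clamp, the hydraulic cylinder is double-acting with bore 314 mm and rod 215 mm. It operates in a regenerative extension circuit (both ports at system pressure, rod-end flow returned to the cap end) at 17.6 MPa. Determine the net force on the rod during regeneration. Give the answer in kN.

With equal pressure on both faces, forces on the annular region cancel; the net push is pressure × rod cross-section.
Rod cross-section A_rod = π/4 × (215 mm)² = 36310 mm^2
F = P × A_rod

F ≈ 639 kN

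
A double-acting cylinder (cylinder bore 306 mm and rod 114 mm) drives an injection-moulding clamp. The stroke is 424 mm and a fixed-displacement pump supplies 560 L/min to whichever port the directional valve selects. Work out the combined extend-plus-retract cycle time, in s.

Cap-side area A_cap = π/4 × (306 mm)² = 73540 mm^2
Rod-side annular area A_ann = π/4 × (306² − 114²) = 63330 mm^2
t_ext = A_cap·L/Q = 3.341 s
t_ret = A_ann·L/Q = 2.877 s
t_cycle = t_ext + t_ret

t ≈ 6.22 s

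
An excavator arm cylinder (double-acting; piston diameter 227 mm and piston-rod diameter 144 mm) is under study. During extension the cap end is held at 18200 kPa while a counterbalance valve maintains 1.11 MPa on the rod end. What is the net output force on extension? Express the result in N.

F ≈ 7.10e5 N

Cap-side area A_cap = π/4 × (227 mm)² = 40470 mm^2
Rod-side annular area A_ann = π/4 × (227² − 144²) = 24180 mm^2
Net thrust = P_cap·A_cap − P_rod·A_ann = 7.366e5 N − 26850 N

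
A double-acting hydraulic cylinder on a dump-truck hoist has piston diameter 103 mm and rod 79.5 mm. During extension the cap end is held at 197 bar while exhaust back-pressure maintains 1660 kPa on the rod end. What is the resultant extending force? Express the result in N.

Cap-side area A_cap = π/4 × (103 mm)² = 8332 mm^2
Rod-side annular area A_ann = π/4 × (103² − 79.5²) = 3368 mm^2
Net thrust = P_cap·A_cap − P_rod·A_ann = 1.641e5 N − 5592 N

F ≈ 1.59e5 N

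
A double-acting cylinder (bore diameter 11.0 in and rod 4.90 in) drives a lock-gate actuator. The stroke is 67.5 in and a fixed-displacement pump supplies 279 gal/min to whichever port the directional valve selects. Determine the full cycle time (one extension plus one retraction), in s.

Cap-side area A_cap = π/4 × (11.0 in)² = 95.03 in^2
Rod-side annular area A_ann = π/4 × (11.0² − 4.90²) = 76.18 in^2
t_ext = A_cap·L/Q = 5.972 s
t_ret = A_ann·L/Q = 4.787 s
t_cycle = t_ext + t_ret

t ≈ 10.8 s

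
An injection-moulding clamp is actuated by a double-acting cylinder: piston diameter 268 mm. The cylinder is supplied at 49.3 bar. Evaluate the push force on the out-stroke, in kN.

Cap-side area A_cap = π/4 × (268 mm)² = 56410 mm^2
F = P × A_cap = 49.3 bar × A_cap

F ≈ 278 kN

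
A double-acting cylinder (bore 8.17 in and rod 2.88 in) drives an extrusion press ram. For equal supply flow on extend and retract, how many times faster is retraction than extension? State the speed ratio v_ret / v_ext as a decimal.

v_ret/v_ext ≈ 1.14

Cap-side area A_cap = π/4 × (8.17 in)² = 52.42 in^2
Rod-side annular area A_ann = π/4 × (8.17² − 2.88²) = 45.91 in^2
For equal Q, v ∝ 1/A, so v_ret/v_ext = A_cap/A_ann.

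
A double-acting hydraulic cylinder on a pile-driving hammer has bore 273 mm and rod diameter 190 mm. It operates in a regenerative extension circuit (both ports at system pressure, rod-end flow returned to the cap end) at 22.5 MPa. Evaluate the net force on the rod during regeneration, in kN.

F ≈ 638 kN

With equal pressure on both faces, forces on the annular region cancel; the net push is pressure × rod cross-section.
Rod cross-section A_rod = π/4 × (190 mm)² = 28350 mm^2
F = P × A_rod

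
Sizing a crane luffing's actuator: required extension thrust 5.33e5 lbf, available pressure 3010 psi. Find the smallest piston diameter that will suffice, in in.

D ≈ 15.0 in

Extension force acts on the full piston face: F = P × (π/4)D².
D = √(4F / (πP)) = √(4 × 5.33e5 lbf / (π × 3010 psi))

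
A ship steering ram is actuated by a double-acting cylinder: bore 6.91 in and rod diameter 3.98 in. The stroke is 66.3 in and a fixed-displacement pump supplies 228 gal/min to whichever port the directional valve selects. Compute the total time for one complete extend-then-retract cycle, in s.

Cap-side area A_cap = π/4 × (6.91 in)² = 37.50 in^2
Rod-side annular area A_ann = π/4 × (6.91² − 3.98²) = 25.06 in^2
t_ext = A_cap·L/Q = 2.832 s
t_ret = A_ann·L/Q = 1.893 s
t_cycle = t_ext + t_ret

t ≈ 4.73 s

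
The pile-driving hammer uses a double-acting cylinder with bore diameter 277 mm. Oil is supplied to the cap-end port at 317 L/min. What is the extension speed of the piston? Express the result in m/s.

Cap-side area A_cap = π/4 × (277 mm)² = 60260 mm^2
v = Q / A

v ≈ 0.0877 m/s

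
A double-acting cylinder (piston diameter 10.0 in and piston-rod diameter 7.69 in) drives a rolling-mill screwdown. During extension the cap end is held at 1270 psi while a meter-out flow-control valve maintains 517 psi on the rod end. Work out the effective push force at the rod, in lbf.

Cap-side area A_cap = π/4 × (10.0 in)² = 78.54 in^2
Rod-side annular area A_ann = π/4 × (10.0² − 7.69²) = 32.09 in^2
Net thrust = P_cap·A_cap − P_rod·A_ann = 99750 lbf − 16590 lbf

F ≈ 83200 lbf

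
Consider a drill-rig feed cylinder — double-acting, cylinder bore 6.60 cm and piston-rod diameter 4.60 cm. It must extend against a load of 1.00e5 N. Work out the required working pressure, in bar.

Cap-side area A_cap = π/4 × (6.60 cm)² = 34.21 cm^2
P = F / A = 1.00e5 N / A

P ≈ 292 bar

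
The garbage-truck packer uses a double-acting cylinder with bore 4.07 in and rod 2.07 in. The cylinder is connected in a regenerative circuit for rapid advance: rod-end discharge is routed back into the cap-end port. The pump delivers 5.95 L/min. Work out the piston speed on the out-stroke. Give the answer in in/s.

v ≈ 1.80 in/s

In regeneration the rod-end outflow joins the pump flow into the cap end, so the net volume the pump must supply per unit advance equals the rod cross-section area.
Rod cross-section A_rod = π/4 × (2.07 in)² = 3.365 in^2
v = Q_pump / A_rod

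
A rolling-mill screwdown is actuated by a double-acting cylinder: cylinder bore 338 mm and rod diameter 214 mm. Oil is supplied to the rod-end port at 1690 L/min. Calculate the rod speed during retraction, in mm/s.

v ≈ 524 mm/s

Rod-side annular area A_ann = π/4 × (338² − 214²) = 53760 mm^2
Flow into the rod-end port fills the annular volume.
v = Q / A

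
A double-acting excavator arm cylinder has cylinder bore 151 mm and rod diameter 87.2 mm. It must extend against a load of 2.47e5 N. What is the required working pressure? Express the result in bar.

Cap-side area A_cap = π/4 × (151 mm)² = 17910 mm^2
P = F / A = 2.47e5 N / A

P ≈ 138 bar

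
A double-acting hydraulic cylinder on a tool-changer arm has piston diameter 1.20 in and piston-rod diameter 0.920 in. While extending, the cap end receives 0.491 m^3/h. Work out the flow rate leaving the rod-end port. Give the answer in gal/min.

Cap-side area A_cap = π/4 × (1.20 in)² = 1.131 in^2
Rod-side annular area A_ann = π/4 × (1.20² − 0.920²) = 0.4662 in^2
Piston speed v = Q_in/A_cap; rod-end outflow Q_out = v × A_ann = Q_in × A_ann/A_cap.

Q_out ≈ 0.891 gal/min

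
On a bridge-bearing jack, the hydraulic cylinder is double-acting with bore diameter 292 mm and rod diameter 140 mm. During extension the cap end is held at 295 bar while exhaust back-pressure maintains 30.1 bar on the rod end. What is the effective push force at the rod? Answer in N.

Cap-side area A_cap = π/4 × (292 mm)² = 66970 mm^2
Rod-side annular area A_ann = π/4 × (292² − 140²) = 51570 mm^2
Net thrust = P_cap·A_cap − P_rod·A_ann = 1.976e6 N − 1.552e5 N

F ≈ 1.82e6 N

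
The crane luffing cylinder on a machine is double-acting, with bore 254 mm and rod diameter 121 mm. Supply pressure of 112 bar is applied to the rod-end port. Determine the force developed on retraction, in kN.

Rod-side annular area A_ann = π/4 × (254² − 121²) = 39170 mm^2
On retraction the pressure acts on the annular area (bore minus rod).
F = P × A_ann

F ≈ 439 kN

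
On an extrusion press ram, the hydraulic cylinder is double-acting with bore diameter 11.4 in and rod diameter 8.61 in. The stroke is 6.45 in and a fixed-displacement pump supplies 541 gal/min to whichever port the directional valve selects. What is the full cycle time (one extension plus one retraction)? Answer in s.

t ≈ 0.452 s

Cap-side area A_cap = π/4 × (11.4 in)² = 102.1 in^2
Rod-side annular area A_ann = π/4 × (11.4² − 8.61²) = 43.85 in^2
t_ext = A_cap·L/Q = 0.3161 s
t_ret = A_ann·L/Q = 0.1358 s
t_cycle = t_ext + t_ret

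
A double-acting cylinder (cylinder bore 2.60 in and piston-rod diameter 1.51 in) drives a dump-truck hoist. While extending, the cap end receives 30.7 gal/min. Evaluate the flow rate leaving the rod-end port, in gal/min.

Cap-side area A_cap = π/4 × (2.60 in)² = 5.309 in^2
Rod-side annular area A_ann = π/4 × (2.60² − 1.51²) = 3.519 in^2
Piston speed v = Q_in/A_cap; rod-end outflow Q_out = v × A_ann = Q_in × A_ann/A_cap.

Q_out ≈ 20.3 gal/min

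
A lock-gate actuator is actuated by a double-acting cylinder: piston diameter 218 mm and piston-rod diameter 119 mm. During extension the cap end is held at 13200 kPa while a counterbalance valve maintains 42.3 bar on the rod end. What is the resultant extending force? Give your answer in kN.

F ≈ 382 kN

Cap-side area A_cap = π/4 × (218 mm)² = 37330 mm^2
Rod-side annular area A_ann = π/4 × (218² − 119²) = 26200 mm^2
Net thrust = P_cap·A_cap − P_rod·A_ann = 492.7 kN − 110.8 kN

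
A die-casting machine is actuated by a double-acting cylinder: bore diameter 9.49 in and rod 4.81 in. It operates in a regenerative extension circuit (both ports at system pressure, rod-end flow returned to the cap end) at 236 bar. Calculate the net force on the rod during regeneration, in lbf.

With equal pressure on both faces, forces on the annular region cancel; the net push is pressure × rod cross-section.
Rod cross-section A_rod = π/4 × (4.81 in)² = 18.17 in^2
F = P × A_rod

F ≈ 62200 lbf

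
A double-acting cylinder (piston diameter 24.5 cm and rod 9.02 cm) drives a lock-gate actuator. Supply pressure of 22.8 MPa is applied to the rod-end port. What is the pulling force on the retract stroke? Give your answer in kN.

Rod-side annular area A_ann = π/4 × (24.5² − 9.02²) = 407.5 cm^2
On retraction the pressure acts on the annular area (bore minus rod).
F = P × A_ann

F ≈ 929 kN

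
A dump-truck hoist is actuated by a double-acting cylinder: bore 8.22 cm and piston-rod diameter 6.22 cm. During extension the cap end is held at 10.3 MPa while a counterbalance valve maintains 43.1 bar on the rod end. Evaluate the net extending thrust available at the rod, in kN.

Cap-side area A_cap = π/4 × (8.22 cm)² = 53.07 cm^2
Rod-side annular area A_ann = π/4 × (8.22² − 6.22²) = 22.68 cm^2
Net thrust = P_cap·A_cap − P_rod·A_ann = 54.66 kN − 9.776 kN

F ≈ 44.9 kN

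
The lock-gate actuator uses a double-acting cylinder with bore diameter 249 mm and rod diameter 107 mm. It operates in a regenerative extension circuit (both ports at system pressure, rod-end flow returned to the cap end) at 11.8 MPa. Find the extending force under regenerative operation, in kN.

With equal pressure on both faces, forces on the annular region cancel; the net push is pressure × rod cross-section.
Rod cross-section A_rod = π/4 × (107 mm)² = 8992 mm^2
F = P × A_rod

F ≈ 106 kN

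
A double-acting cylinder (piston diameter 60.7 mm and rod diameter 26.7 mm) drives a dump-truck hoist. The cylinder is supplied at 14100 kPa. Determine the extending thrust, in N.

F ≈ 40800 N

Cap-side area A_cap = π/4 × (60.7 mm)² = 2894 mm^2
F = P × A_cap = 14100 kPa × A_cap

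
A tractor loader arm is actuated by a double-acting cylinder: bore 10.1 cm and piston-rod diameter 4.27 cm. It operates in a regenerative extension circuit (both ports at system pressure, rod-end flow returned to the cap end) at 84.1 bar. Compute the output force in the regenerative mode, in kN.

With equal pressure on both faces, forces on the annular region cancel; the net push is pressure × rod cross-section.
Rod cross-section A_rod = π/4 × (4.27 cm)² = 14.32 cm^2
F = P × A_rod

F ≈ 12.0 kN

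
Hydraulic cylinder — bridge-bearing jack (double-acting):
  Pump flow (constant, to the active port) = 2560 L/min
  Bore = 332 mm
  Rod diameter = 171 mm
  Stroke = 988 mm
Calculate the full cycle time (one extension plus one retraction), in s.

Cap-side area A_cap = π/4 × (332 mm)² = 86570 mm^2
Rod-side annular area A_ann = π/4 × (332² − 171²) = 63600 mm^2
t_ext = A_cap·L/Q = 2.005 s
t_ret = A_ann·L/Q = 1.473 s
t_cycle = t_ext + t_ret

t ≈ 3.48 s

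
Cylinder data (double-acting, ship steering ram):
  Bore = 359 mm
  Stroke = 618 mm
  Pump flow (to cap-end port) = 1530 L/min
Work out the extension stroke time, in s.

Cap-side area A_cap = π/4 × (359 mm)² = 1.012e5 mm^2
Swept volume V = A × L; t = V / Q = A·L / Q

t ≈ 2.45 s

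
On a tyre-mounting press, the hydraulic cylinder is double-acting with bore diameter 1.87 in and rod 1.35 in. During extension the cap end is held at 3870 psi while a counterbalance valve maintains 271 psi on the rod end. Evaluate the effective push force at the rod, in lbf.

Cap-side area A_cap = π/4 × (1.87 in)² = 2.746 in^2
Rod-side annular area A_ann = π/4 × (1.87² − 1.35²) = 1.315 in^2
Net thrust = P_cap·A_cap − P_rod·A_ann = 10630 lbf − 356.4 lbf

F ≈ 10300 lbf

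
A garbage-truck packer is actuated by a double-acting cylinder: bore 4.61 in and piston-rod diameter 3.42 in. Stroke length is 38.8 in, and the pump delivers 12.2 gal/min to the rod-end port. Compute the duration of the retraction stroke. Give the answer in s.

t ≈ 6.20 s

Rod-side annular area A_ann = π/4 × (4.61² − 3.42²) = 7.505 in^2
Swept volume V = A × L; t = V / Q = A·L / Q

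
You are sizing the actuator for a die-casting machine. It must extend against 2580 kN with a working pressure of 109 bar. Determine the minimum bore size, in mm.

Extension force acts on the full piston face: F = P × (π/4)D².
D = √(4F / (πP)) = √(4 × 2580 kN / (π × 109 bar))

D ≈ 549 mm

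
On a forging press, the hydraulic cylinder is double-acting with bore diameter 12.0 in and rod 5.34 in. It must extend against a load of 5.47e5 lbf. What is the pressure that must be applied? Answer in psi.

P ≈ 4840 psi

Cap-side area A_cap = π/4 × (12.0 in)² = 113.1 in^2
P = F / A = 5.47e5 lbf / A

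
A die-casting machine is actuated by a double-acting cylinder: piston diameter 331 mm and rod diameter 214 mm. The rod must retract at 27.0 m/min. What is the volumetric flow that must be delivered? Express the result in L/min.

Q ≈ 1350 L/min

Rod-side annular area A_ann = π/4 × (331² − 214²) = 50080 mm^2
Q = A × v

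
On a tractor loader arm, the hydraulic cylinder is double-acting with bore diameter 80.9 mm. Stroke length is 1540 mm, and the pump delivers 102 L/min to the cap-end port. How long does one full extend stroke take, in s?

t ≈ 4.66 s

Cap-side area A_cap = π/4 × (80.9 mm)² = 5140 mm^2
Swept volume V = A × L; t = V / Q = A·L / Q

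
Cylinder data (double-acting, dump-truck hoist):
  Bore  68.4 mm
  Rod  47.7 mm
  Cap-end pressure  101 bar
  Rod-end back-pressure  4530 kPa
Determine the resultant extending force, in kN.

Cap-side area A_cap = π/4 × (68.4 mm)² = 3675 mm^2
Rod-side annular area A_ann = π/4 × (68.4² − 47.7²) = 1888 mm^2
Net thrust = P_cap·A_cap − P_rod·A_ann = 37.11 kN − 8.550 kN

F ≈ 28.6 kN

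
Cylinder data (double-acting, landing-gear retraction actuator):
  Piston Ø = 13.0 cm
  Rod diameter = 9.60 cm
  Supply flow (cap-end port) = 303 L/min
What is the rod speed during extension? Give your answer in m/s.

Cap-side area A_cap = π/4 × (13.0 cm)² = 132.7 cm^2
v = Q / A

v ≈ 0.380 m/s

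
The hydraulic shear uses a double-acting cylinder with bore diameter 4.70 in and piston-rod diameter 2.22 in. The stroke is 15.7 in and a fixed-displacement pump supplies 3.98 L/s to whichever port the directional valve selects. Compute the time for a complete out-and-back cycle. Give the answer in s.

t ≈ 1.99 s

Cap-side area A_cap = π/4 × (4.70 in)² = 17.35 in^2
Rod-side annular area A_ann = π/4 × (4.70² − 2.22²) = 13.48 in^2
t_ext = A_cap·L/Q = 1.122 s
t_ret = A_ann·L/Q = 0.8713 s
t_cycle = t_ext + t_ret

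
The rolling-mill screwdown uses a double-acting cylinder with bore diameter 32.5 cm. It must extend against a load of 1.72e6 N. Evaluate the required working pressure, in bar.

P ≈ 207 bar

Cap-side area A_cap = π/4 × (32.5 cm)² = 829.6 cm^2
P = F / A = 1.72e6 N / A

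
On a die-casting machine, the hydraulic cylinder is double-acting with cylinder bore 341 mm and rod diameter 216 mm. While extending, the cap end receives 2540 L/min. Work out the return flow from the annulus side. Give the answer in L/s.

Q_out ≈ 25.3 L/s

Cap-side area A_cap = π/4 × (341 mm)² = 91330 mm^2
Rod-side annular area A_ann = π/4 × (341² − 216²) = 54680 mm^2
Piston speed v = Q_in/A_cap; rod-end outflow Q_out = v × A_ann = Q_in × A_ann/A_cap.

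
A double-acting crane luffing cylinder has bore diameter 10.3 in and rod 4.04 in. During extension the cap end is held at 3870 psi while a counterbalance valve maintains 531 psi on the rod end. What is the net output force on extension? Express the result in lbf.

F ≈ 2.85e5 lbf

Cap-side area A_cap = π/4 × (10.3 in)² = 83.32 in^2
Rod-side annular area A_ann = π/4 × (10.3² − 4.04²) = 70.50 in^2
Net thrust = P_cap·A_cap − P_rod·A_ann = 3.225e5 lbf − 37440 lbf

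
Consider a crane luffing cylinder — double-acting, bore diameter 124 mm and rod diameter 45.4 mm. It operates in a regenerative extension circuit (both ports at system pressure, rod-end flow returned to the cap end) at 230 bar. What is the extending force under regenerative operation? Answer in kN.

With equal pressure on both faces, forces on the annular region cancel; the net push is pressure × rod cross-section.
Rod cross-section A_rod = π/4 × (45.4 mm)² = 1619 mm^2
F = P × A_rod

F ≈ 37.2 kN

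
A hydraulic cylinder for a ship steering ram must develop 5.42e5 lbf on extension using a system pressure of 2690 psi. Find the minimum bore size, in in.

Extension force acts on the full piston face: F = P × (π/4)D².
D = √(4F / (πP)) = √(4 × 5.42e5 lbf / (π × 2690 psi))

D ≈ 16.0 in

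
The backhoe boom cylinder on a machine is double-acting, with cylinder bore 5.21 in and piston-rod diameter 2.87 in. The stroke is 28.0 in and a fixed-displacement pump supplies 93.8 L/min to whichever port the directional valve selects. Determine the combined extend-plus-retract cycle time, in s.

t ≈ 10.6 s

Cap-side area A_cap = π/4 × (5.21 in)² = 21.32 in^2
Rod-side annular area A_ann = π/4 × (5.21² − 2.87²) = 14.85 in^2
t_ext = A_cap·L/Q = 6.257 s
t_ret = A_ann·L/Q = 4.358 s
t_cycle = t_ext + t_ret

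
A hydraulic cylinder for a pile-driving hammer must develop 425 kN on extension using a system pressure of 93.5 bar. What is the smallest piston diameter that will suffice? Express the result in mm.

D ≈ 241 mm

Extension force acts on the full piston face: F = P × (π/4)D².
D = √(4F / (πP)) = √(4 × 425 kN / (π × 93.5 bar))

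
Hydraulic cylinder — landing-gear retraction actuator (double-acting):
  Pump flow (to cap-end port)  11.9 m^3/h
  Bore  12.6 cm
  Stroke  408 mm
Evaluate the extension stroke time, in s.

t ≈ 1.54 s

Cap-side area A_cap = π/4 × (12.6 cm)² = 124.7 cm^2
Swept volume V = A × L; t = V / Q = A·L / Q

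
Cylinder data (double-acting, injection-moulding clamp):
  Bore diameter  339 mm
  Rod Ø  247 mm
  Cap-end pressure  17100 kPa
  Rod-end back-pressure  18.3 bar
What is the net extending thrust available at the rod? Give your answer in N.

F ≈ 1.47e6 N

Cap-side area A_cap = π/4 × (339 mm)² = 90260 mm^2
Rod-side annular area A_ann = π/4 × (339² − 247²) = 42340 mm^2
Net thrust = P_cap·A_cap − P_rod·A_ann = 1.543e6 N − 77490 N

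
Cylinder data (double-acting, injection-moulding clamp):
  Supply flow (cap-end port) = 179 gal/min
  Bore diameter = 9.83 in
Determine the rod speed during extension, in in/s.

v ≈ 9.08 in/s

Cap-side area A_cap = π/4 × (9.83 in)² = 75.89 in^2
v = Q / A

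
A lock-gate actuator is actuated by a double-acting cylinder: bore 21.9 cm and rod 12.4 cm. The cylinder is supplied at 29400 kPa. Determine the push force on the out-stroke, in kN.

Cap-side area A_cap = π/4 × (21.9 cm)² = 376.7 cm^2
F = P × A_cap = 29400 kPa × A_cap

F ≈ 1110 kN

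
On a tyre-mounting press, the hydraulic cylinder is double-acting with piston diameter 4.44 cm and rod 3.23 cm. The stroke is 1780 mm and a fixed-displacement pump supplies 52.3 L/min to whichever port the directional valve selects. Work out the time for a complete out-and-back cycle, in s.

Cap-side area A_cap = π/4 × (4.44 cm)² = 15.48 cm^2
Rod-side annular area A_ann = π/4 × (4.44² − 3.23²) = 7.289 cm^2
t_ext = A_cap·L/Q = 3.162 s
t_ret = A_ann·L/Q = 1.488 s
t_cycle = t_ext + t_ret

t ≈ 4.65 s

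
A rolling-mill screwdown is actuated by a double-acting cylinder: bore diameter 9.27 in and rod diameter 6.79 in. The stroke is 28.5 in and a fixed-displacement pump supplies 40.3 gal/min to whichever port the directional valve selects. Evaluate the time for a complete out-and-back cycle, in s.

Cap-side area A_cap = π/4 × (9.27 in)² = 67.49 in^2
Rod-side annular area A_ann = π/4 × (9.27² − 6.79²) = 31.28 in^2
t_ext = A_cap·L/Q = 12.40 s
t_ret = A_ann·L/Q = 5.746 s
t_cycle = t_ext + t_ret

t ≈ 18.1 s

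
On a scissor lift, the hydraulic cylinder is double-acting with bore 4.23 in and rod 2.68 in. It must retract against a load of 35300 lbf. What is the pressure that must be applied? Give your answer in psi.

Rod-side annular area A_ann = π/4 × (4.23² − 2.68²) = 8.412 in^2
Retraction: pressure acts on the annular area.
P = F / A = 35300 lbf / A

P ≈ 4200 psi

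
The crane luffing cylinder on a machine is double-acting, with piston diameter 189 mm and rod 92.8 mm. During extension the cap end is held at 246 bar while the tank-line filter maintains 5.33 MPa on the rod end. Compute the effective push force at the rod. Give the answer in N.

Cap-side area A_cap = π/4 × (189 mm)² = 28060 mm^2
Rod-side annular area A_ann = π/4 × (189² − 92.8²) = 21290 mm^2
Net thrust = P_cap·A_cap − P_rod·A_ann = 6.902e5 N − 1.135e5 N

F ≈ 5.77e5 N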